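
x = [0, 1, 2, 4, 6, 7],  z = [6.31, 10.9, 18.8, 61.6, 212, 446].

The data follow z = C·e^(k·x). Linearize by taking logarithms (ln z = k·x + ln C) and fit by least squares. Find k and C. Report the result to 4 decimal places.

k = 0.6044, C = 5.9045

With ln zᵢ as the transformed response and xᵢ as the regressor:
Σx = 20.0000, Σ(x)² = 106.0000, Σln z = 22.7423, Σx·ln z = 99.5809.
Equations: 106.0000·k + 20.0000·ln C = 99.5809;  20.0000·k + 6·ln C = 22.7423.
Slope k = (n·Σx·ln z − Σx·Σln z)/(n·Σ(x)² − (Σx)²) = (6·99.5809 − 20.0000·22.7423)/236.0000 = 0.60440; ln C = (Σln z − k·Σx)/n = 1.77571, so C = exp(1.77571) = 5.90450.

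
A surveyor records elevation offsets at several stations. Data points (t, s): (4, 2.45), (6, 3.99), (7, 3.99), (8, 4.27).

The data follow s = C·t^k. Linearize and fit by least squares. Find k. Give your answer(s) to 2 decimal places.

Let Y = ln s. Fitting Y = k·ln t + ln C by least squares:
XᵀX = [[13.2429, 7.2034]; [7.2034, 4]], rhs = [9.4329, 5.1153]ᵀ  (here Σln t = 7.2034, Σ(ln t)² = 13.2429, Σln s = 5.1153, Σln t·ln s = 9.4329).
Δ = 13.2429·4 − (7.2034)² = 1.0824; k = (9.4329·4 − 7.2034·5.1153)/1.0824 = 0.81700, ln C = (13.2429·5.1153 − 7.2034·9.4329)/1.0824 = -0.19247.

k = 0.82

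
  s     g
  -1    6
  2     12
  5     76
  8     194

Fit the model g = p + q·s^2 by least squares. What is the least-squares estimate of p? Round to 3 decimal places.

Entries of XᵀX: Σ1 = 4, Σs^2 = 94, Σs^2·s^2 = 4738.
And Σg = 288, Σs^2·g = 14370.
Determinant 4·4738 − 94² = 10116.
p = (288·4738 − 94·14370)/10116 = 1147/843; q = (4·14370 − 94·288)/10116 = 2534/843.

p = 1.361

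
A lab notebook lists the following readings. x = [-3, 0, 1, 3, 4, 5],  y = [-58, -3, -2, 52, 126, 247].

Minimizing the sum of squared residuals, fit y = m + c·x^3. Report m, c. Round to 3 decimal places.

Normal-equation sums: Σ1 = 6, Σx^3 = 190, Σx^3·x^3 = 21180.
Moment sums: Σy = 362, Σx^3·y = 41907.
AᵀA·[m, c]ᵀ = Aᵀy becomes [[6, 190]; [190, 21180]]·[m, c]ᵀ = [362, 41907]ᵀ.
Eliminating c: 21180·(row 1) − 190·(row 2) gives 90980·m = 21180·362 − 190·41907 = -295170, so m = -29517/9098.
Then c = (41907 − 190·(-29517/9098))/21180 = 91331/45490.

m = -3.244, c = 2.008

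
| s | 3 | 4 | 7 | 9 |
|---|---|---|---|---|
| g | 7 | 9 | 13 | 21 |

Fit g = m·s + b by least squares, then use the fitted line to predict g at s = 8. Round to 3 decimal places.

The normal system MᵀM·[m, b]ᵀ = Mᵀg is [[155, 23]; [23, 4]]·[m, b]ᵀ = [337, 50]ᵀ.
Eliminating b: 4·(row 1) − 23·(row 2) gives 91·m = 4·337 − 23·50 = 198, so m = 198/91.
Then b = (50 − 23·(198/91))/4 = -1/91.
At s = 8: ĝ = (198/91)·(8) + (-1/91)·(1) = 1583/91.

ĝ = 17.396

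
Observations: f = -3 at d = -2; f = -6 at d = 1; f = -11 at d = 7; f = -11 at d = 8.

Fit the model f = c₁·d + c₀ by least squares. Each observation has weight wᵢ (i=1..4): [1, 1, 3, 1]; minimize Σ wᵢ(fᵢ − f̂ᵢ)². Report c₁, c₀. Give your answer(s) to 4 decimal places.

Compute the Gram sums: Σwᵢ·d·d = 216, Σwᵢ·d = 28, Σwᵢ·1 = 6.
For AᵀWf: Σwᵢ·d·f = -319, Σwᵢ·f = -53.
So AᵀWA·[c₁, c₀]ᵀ = AᵀWf: [[216, 28]; [28, 6]]·[c₁, c₀]ᵀ = [-319, -53]ᵀ.
Δ = 216·6 − 28² = 512.
c₁ = ((-319)·6 − 28·(-53))/512 = -215/256; c₀ = (216·(-53) − 28·(-319))/512 = -629/128.

c₁ = -0.8398, c₀ = -4.9141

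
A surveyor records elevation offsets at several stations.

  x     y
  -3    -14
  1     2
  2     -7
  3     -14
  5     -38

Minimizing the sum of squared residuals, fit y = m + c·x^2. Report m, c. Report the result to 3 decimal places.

Setting ∂/∂m … = 0 gives: 5·m + 48·c = -71;  48·m + 804·c = -1228.
Determinant 5·804 − 48² = 1716.
m = ((-71)·804 − 48·(-1228))/1716 = 155/143; c = (5·(-1228) − 48·(-71))/1716 = -683/429.

m = 1.084, c = -1.592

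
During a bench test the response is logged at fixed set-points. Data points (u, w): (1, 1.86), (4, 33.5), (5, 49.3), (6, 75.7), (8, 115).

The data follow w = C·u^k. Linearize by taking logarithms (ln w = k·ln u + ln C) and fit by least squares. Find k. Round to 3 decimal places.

Taking logs, ln w = k·ln u + ln C, so regress ln w on ln u.
Σln u = 6.8669, Σ(ln u)² = 12.0466, Σln w = 17.1018, Σln u·ln w = 28.7609.
Equations: 12.0466·k + 6.8669·ln C = 28.7609;  6.8669·k + 5·ln C = 17.1018.
Solving (det = 13.0781): k = 2.01616, ln C = 0.65138.

k = 2.016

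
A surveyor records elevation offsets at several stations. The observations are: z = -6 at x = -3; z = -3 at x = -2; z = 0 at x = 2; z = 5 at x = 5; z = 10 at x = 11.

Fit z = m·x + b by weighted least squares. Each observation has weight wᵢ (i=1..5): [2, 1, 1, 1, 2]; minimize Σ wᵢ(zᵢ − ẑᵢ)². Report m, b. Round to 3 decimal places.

Forming AᵀWA = [[293, 21]; [21, 7]] and AᵀWz = [287, 10]ᵀ gives AᵀWA·[m, b]ᵀ = AᵀWz.
det = 293·7 − 21² = 1610.
m = (287·7 − 21·10)/1610 = 257/230; b = (293·10 − 21·287)/1610 = -3097/1610.

m = 1.117, b = -1.924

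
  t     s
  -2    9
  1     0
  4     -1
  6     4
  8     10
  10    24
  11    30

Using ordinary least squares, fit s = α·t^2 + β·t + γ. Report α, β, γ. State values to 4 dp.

Forming MᵀM = [[30306, 3116, 342]; [3116, 342, 38]; [342, 38, 7]] and Mᵀs = [6834, 652, 76]ᵀ gives MᵀM·[α, β, γ]ᵀ = Mᵀs.
Row-reducing yields α = 11237/23867, β = -40734/15637, γ = 47630/23867.

α = 0.4708, β = -2.6050, γ = 1.9956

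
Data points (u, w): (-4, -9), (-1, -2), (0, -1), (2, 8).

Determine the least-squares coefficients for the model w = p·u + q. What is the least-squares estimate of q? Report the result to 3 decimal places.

q = 1.040

Normal-equation sums: Σu·u = 21, Σu = -3, Σ1 = 4.
For Mᵀw: Σu·w = 54, Σw = -4.
det = 21·4 − (-3)² = 75.
p = (54·4 − (-3)·(-4))/75 = 68/25; q = (21·(-4) − (-3)·54)/75 = 26/25.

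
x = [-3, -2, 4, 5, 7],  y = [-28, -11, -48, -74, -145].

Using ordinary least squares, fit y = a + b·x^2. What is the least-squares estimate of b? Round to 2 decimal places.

b = -2.96

Forming MᵀM = [[5, 103]; [103, 3379]] and Mᵀy = [-306, -10019]ᵀ gives MᵀM·[a, b]ᵀ = Mᵀy.
Eliminating b: 3379·(row 1) − 103·(row 2) gives 6286·a = 3379·(-306) − 103·(-10019) = -2017, so a = -2017/6286.
Then b = ((-10019) − 103·(-2017/6286))/3379 = -18577/6286.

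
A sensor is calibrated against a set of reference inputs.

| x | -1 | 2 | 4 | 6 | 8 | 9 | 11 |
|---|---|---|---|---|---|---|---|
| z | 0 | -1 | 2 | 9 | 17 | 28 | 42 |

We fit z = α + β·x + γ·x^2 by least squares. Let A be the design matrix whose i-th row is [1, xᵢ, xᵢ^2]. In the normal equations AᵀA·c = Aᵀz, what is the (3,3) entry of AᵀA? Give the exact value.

Row 3 ↔ basis x^2, column 3 ↔ basis x^2, so (AᵀA)_{3,3} = Σᵢ (x^2)·(x^2) = (1)·(1) + (4)·(4) + (16)·(16) + (36)·(36) + (64)·(64) + (81)·(81) + (121)·(121) = 26867.

26867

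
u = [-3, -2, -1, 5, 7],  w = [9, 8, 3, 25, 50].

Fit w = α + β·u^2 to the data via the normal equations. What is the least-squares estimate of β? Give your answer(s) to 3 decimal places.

β = 0.964

With design matrix A, AᵀA = [[5, 88]; [88, 3124]] and Aᵀw = [95, 3191]ᵀ.
Δ = 5·3124 − 88² = 7876.
α = (95·3124 − 88·3191)/7876 = 363/179; β = (5·3191 − 88·95)/7876 = 7595/7876.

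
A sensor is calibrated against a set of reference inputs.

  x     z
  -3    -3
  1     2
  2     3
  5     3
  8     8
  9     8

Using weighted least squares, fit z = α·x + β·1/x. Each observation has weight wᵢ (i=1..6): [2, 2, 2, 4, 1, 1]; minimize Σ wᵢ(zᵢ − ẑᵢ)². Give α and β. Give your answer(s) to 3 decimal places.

α = 0.784, β = 1.334

From the data, Σwᵢ·x·x = 273, Σwᵢ·x·1/x = 12, Σwᵢ·1/x·1/x = 377161/129600.
And Σwᵢ·x·z = 230, Σwᵢ·1/x·z = 598/45.
Normal equations: [[273, 12]; [12, 377161/129600]]·[α, β]ᵀ = [230, 598/45]ᵀ.
det = 273·(377161/129600) − 12² = 28100851/43200.
α = (230·(377161/129600) − 12·(598/45))/(28100851/43200) = 66080150/84302553; β = (273·(598/45) − 12·230)/(28100851/43200) = 37491840/28100851.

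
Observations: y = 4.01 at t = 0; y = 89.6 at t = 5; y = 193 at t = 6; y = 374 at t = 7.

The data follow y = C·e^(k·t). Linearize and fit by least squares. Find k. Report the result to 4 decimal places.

k = 0.6449

Let Y = ln y. Fitting Y = k·t + ln C by least squares:
AᵀA = [[110.0000, 18.0000]; [18.0000, 4]], rhs = [95.5227, 17.0711]ᵀ  (here Σt = 18.0000, Σ(t)² = 110.0000, Σln y = 17.0711, Σt·ln y = 95.5227).
Slope k = (n·Σt·ln y − Σt·Σln y)/(n·Σ(t)² − (Σt)²) = (4·95.5227 − 18.0000·17.0711)/116.0000 = 0.64492; ln C = (Σln y − k·Σt)/n = 1.36562.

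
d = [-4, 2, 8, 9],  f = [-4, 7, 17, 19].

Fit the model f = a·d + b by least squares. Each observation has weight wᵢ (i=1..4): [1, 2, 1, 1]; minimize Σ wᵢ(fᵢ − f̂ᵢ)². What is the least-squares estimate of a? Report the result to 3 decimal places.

The normal equations are: 169·a + 17·b = 351;  17·a + 5·b = 46.
(Σwᵢ·d·d = 169, Σwᵢ·d = 17, Σwᵢ·1 = 5, Σwᵢ·d·f = 351, Σwᵢ·f = 46.)
Eliminating b: 5·(row 1) − 17·(row 2) gives 556·a = 5·351 − 17·46 = 973, so a = 7/4.
Then b = (46 − 17·(7/4))/5 = 13/4.

a = 1.750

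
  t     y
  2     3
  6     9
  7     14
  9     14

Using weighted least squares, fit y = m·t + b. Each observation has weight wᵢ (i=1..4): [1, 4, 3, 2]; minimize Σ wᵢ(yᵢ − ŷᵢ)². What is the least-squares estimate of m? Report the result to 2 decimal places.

m = 1.72

The normal equations are: 457·m + 65·b = 768;  65·m + 10·b = 109.
Eliminating b: 10·(row 1) − 65·(row 2) gives 345·m = 10·768 − 65·109 = 595, so m = 119/69.
Then b = (109 − 65·(119/69))/10 = -107/345.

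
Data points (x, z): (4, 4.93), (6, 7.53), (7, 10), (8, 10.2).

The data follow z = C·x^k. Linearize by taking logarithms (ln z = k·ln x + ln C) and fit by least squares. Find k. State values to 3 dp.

With ln zᵢ as the transformed response and ln xᵢ as the regressor:
Σln x = 7.2034, Σ(ln x)² = 13.2429, Σln z = 8.2392, Σln x·ln z = 15.1389.
Equations: 13.2429·k + 7.2034·ln C = 15.1389;  7.2034·k + 4·ln C = 8.2392.
Δ = 13.2429·4 − (7.2034)² = 1.0824; k = (15.1389·4 − 7.2034·8.2392)/1.0824 = 1.11344, ln C = (13.2429·8.2392 − 7.2034·15.1389)/1.0824 = 0.05467.

k = 1.113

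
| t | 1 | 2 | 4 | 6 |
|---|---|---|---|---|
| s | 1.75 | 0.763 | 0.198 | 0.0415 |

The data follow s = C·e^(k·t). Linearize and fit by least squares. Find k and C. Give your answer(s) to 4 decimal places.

k = -0.7381, C = 3.5629

Linearized form: ln s = k·t + ln C. From the 4 transformed points,
Σt = 13.0000, Σ(t)² = 57.0000, Σln s = -4.5124, Σt·ln s = -25.5517.
Normal system: [[57.0000, 13.0000]; [13.0000, 4]]·[k, ln C]ᵀ = [-25.5517, -4.5124]ᵀ.
Solving (det = 59.0000): k = -0.73805, ln C = 1.27057, so C = exp(1.27057) = 3.56288.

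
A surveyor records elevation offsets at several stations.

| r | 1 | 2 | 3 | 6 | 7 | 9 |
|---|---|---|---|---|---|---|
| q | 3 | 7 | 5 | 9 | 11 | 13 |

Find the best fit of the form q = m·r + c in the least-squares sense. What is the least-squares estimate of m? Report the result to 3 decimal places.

m = 1.135

Normal-equation sums: Σr·r = 180, Σr = 28, Σ1 = 6.
Right-hand side: Σr·q = 280, Σq = 48.
Δ = 180·6 − 28² = 296.
m = (280·6 − 28·48)/296 = 42/37; c = (180·48 − 28·280)/296 = 100/37.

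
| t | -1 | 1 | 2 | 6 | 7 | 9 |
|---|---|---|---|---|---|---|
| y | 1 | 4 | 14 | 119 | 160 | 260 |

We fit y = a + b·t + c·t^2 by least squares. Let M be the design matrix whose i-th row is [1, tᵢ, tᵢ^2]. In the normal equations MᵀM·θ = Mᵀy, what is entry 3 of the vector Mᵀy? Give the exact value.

33245

Entry 3 ↔ basis t^2, so (Mᵀy)_{3} = Σᵢ (t^2)·yᵢ = (1)·(1) + (1)·(4) + (4)·(14) + (36)·(119) + (49)·(160) + (81)·(260) = 33245.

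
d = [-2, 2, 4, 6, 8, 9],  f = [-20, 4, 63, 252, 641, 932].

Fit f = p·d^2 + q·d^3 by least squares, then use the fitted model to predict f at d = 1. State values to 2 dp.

Forming AᵀA = [[12241, 100617]; [100617, 844465]] and Aᵀf = [126532, 1066276]ᵀ gives AᵀA·[p, q]ᵀ = Aᵀf.
Eliminating q: 844465·(row 1) − 100617·(row 2) gives 213315376·p = 844465·126532 − 100617·1066276 = -433646912, so p = -27102932/13332211.
Then q = (1066276 − 100617·(-27102932/13332211))/844465 = 20063392/13332211.
At d = 1: f̂ = (-27102932/13332211)·(1) + (20063392/13332211)·(1) = -7039540/13332211.

f̂ = -0.53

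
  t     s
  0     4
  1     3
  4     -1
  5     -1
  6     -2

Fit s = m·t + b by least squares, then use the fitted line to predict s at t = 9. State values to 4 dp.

ŝ = -5.3731

With design matrix A, AᵀA = [[78, 16]; [16, 5]] and Aᵀs = [-18, 3]ᵀ.
Eliminating b: 5·(row 1) − 16·(row 2) gives 134·m = 5·(-18) − 16·3 = -138, so m = -69/67.
Then b = (3 − 16·(-69/67))/5 = 261/67.
At t = 9: ŝ = (-69/67)·(9) + (261/67)·(1) = -360/67.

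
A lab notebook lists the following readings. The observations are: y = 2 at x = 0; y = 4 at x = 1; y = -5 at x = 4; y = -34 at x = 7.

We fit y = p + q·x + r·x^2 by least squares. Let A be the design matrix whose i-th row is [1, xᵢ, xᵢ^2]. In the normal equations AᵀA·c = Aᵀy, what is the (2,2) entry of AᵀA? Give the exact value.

66

Row 2 ↔ basis x, column 2 ↔ basis x, so (AᵀA)_{2,2} = Σᵢ (x)·(x) = (0)·(0) + (1)·(1) + (4)·(4) + (7)·(7) = 66.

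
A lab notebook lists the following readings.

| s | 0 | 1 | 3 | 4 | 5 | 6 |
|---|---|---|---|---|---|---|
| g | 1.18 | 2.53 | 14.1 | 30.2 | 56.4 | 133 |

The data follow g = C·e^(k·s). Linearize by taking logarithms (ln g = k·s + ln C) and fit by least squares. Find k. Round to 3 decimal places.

Taking logs, ln g = k·s + ln C, so regress ln g on s.
XᵀX = [[87.0000, 19.0000]; [19.0000, 6]], rhs = [72.0026, 16.0706]ᵀ  (here Σs = 19.0000, Σ(s)² = 87.0000, Σln g = 16.0706, Σs·ln g = 72.0026).
Slope k = (n·Σs·ln g − Σs·Σln g)/(n·Σ(s)² − (Σs)²) = (6·72.0026 − 19.0000·16.0706)/161.0000 = 0.78680; ln C = (Σln g − k·Σs)/n = 0.18690.

k = 0.787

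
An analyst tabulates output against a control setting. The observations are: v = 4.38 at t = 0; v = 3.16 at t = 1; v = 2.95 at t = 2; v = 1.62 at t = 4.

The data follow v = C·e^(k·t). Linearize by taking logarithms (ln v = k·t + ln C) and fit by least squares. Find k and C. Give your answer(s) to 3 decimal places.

k = -0.239, C = 4.333

Linearized form: ln v = k·t + ln C. From the 4 transformed points,
Σt = 7.0000, Σ(t)² = 21.0000, Σln v = 4.1919, Σt·ln v = 5.2439.
Normal system: [[21.0000, 7.0000]; [7.0000, 4]]·[k, ln C]ᵀ = [5.2439, 4.1919]ᵀ.
Solving (det = 35.0000): k = -0.23907, ln C = 1.46633, so C = exp(1.46633) = 4.33332.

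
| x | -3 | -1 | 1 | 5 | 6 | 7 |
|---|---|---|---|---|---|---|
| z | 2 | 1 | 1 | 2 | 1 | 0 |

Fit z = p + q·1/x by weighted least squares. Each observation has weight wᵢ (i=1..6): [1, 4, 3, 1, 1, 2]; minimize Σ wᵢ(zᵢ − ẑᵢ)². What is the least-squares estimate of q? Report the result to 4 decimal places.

q = -0.0584

From the data, Σwᵢ·1 = 12, Σwᵢ·1/x = -143/210, Σwᵢ·1/x·1/x = 318389/44100.
Moment sums: Σwᵢ·z = 12, Σwᵢ·1/x·z = -11/10.
Normal equations: [[12, -143/210]; [-143/210, 318389/44100]]·[p, q]ᵀ = [12, -11/10]ᵀ.
Determinant 12·(318389/44100) − (-143/210)² = 3800219/44100.
p = (12·(318389/44100) − (-143/210)·(-11/10))/(3800219/44100) = 3787635/3800219; q = (12·(-11/10) − (-143/210)·12)/(3800219/44100) = -221760/3800219.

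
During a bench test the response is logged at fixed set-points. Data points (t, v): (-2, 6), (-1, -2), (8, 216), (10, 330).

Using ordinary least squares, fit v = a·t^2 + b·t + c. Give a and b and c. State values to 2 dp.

a = 3.03, b = 2.82, c = -1.27

Entries of XᵀX: Σt^2·t^2 = 14113, Σt^2·t = 1503, Σt^2 = 169, Σt·t = 169, Σt = 15, Σ1 = 4.
Moment sums: Σt^2·v = 46846, Σt·v = 5018, Σv = 550.
Normal equations: [[14113, 1503, 169]; [1503, 169, 15]; [169, 15, 4]]·[a, b, c]ᵀ = [46846, 5018, 550]ᵀ.
Inverting the 3×3 Gram matrix, [a, b, c]ᵀ = [5155/1699, 4793/1699, -2160/1699]ᵀ.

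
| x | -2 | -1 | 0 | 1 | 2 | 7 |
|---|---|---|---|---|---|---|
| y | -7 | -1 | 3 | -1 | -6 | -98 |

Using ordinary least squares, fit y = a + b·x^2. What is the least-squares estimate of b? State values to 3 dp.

With design matrix M, MᵀM = [[6, 59]; [59, 2435]] and Mᵀy = [-110, -4856]ᵀ.
Eliminating b: 2435·(row 1) − 59·(row 2) gives 11129·a = 2435·(-110) − 59·(-4856) = 18654, so a = 18654/11129.
Then b = ((-4856) − 59·(18654/11129))/2435 = -22646/11129.

b = -2.035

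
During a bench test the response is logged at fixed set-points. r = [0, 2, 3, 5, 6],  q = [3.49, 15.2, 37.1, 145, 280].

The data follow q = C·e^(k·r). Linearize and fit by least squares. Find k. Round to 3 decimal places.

k = 0.735

Let Y = ln q. Fitting Y = k·r + ln C by least squares:
Σr = 16.0000, Σ(r)² = 74.0000, Σln q = 18.1963, Σr·ln q = 74.9758.
Equations: 74.0000·k + 16.0000·ln C = 74.9758;  16.0000·k + 5·ln C = 18.1963.
Δ = 74.0000·5 − (16.0000)² = 114.0000; k = (74.9758·5 − 16.0000·18.1963)/114.0000 = 0.73454, ln C = (74.0000·18.1963 − 16.0000·74.9758)/114.0000 = 1.28873.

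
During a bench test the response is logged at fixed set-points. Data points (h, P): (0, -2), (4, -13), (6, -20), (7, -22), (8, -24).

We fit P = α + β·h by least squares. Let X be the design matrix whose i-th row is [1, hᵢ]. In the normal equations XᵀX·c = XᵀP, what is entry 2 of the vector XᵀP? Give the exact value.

-518

Entry 2 ↔ basis h, so (XᵀP)_{2} = Σᵢ (h)·Pᵢ = (0)·(-2) + (4)·(-13) + (6)·(-20) + (7)·(-22) + (8)·(-24) = -518.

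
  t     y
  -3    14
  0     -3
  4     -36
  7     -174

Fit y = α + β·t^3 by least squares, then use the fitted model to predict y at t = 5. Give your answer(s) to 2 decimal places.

ŷ = -64.84

Normal-equation sums: Σ1 = 4, Σt^3 = 380, Σt^3·t^3 = 122474.
For Xᵀy: Σy = -199, Σt^3·y = -62364.
XᵀX·[α, β]ᵀ = Xᵀy becomes [[4, 380]; [380, 122474]]·[α, β]ᵀ = [-199, -62364]ᵀ.
Determinant 4·122474 − 380² = 345496.
α = ((-199)·122474 − 380·(-62364))/345496 = -17737/9092; β = (4·(-62364) − 380·(-199))/345496 = -43459/86374.
At t = 5: ŷ = (-17737/9092)·(1) + (-43459/86374)·(125) = -11201753/172748.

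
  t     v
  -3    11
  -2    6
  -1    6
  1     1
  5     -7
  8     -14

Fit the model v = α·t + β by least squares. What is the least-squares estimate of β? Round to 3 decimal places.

The normal system AᵀA·[α, β]ᵀ = Aᵀv is [[104, 8]; [8, 6]]·[α, β]ᵀ = [-197, 3]ᵀ.
Δ = 104·6 − 8² = 560.
α = ((-197)·6 − 8·3)/560 = -603/280; β = (104·3 − 8·(-197))/560 = 118/35.

β = 3.371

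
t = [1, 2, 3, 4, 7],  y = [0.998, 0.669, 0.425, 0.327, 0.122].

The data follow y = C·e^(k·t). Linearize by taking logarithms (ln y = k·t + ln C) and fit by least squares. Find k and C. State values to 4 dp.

Linearized form: ln y = k·t + ln C. From the 5 transformed points,
Over the data: Σt = 17.0000, Σ(t)² = 79.0000, Σln y = -4.4812, Σt·ln y = -22.5703.
Normal system: [[79.0000, 17.0000]; [17.0000, 5]]·[k, ln C]ᵀ = [-22.5703, -4.4812]ᵀ.
Solving (det = 106.0000): k = -0.34596, ln C = 0.28002, so C = exp(0.28002) = 1.32316.

k = -0.3460, C = 1.3232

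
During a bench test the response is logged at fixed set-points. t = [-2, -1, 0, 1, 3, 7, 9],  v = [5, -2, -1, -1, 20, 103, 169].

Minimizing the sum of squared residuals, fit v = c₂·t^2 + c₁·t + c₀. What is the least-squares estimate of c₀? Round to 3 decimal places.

c₀ = -2.043

From the data, Σt^2·t^2 = 9061, Σt^2·t = 1091, Σt^2 = 145, Σt·t = 145, Σt = 17, Σ1 = 7.
Right-hand side: Σt^2·v = 18933, Σt·v = 2293, Σv = 293.
Solving the 3×3 system (Gaussian elimination) gives c₂ = 96659/48027, c₁ = 43717/48027, c₀ = -14017/6861.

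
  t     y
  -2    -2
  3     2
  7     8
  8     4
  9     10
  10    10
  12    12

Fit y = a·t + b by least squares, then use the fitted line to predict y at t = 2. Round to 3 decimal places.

Entries of AᵀA: Σt·t = 451, Σt = 47, Σ1 = 7.
Right-hand side: Σt·y = 432, Σy = 44.
Δ = 451·7 − 47² = 948.
a = (432·7 − 47·44)/948 = 239/237; b = (451·44 − 47·432)/948 = -115/237.
At t = 2: ŷ = (239/237)·(2) + (-115/237)·(1) = 121/79.

ŷ = 1.532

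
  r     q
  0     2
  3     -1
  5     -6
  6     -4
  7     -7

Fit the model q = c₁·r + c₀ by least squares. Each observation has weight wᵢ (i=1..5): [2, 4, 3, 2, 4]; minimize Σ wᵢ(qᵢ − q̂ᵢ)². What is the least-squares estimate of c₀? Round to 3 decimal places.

Setting ∂/∂c₁ … = 0 gives: 379·c₁ + 67·c₀ = -346;  67·c₁ + 15·c₀ = -54.
Determinant 379·15 − 67² = 1196.
c₁ = ((-346)·15 − 67·(-54))/1196 = -393/299; c₀ = (379·(-54) − 67·(-346))/1196 = 679/299.

c₀ = 2.271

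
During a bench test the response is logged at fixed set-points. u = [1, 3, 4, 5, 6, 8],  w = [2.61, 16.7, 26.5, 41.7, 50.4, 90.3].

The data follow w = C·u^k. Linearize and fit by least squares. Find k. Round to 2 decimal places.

Linearized form: ln w = k·ln u + ln C. From the 6 transformed points,
Σln u = 7.9655, Σ(ln u)² = 13.2535, Σln w = 19.2055, Σln u·ln w = 30.0278.
Equations: 13.2535·k + 7.9655·ln C = 30.0278;  7.9655·k + 6·ln C = 19.2055.
Δ = 13.2535·6 − (7.9655)² = 16.0713; k = (30.0278·6 − 7.9655·19.2055)/16.0713 = 1.69149, ln C = (13.2535·19.2055 − 7.9655·30.0278)/16.0713 = 0.95531.

k = 1.69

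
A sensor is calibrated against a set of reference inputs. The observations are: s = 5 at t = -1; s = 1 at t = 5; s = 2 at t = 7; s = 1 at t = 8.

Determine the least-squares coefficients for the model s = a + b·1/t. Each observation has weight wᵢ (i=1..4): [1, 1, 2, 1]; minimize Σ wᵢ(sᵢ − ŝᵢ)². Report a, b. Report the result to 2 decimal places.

From the data, Σwᵢ·1 = 5, Σwᵢ·1/t = -109/280, Σwᵢ·1/t·1/t = 85961/78400.
And Σwᵢ·s = 11, Σwᵢ·1/t·s = -1149/280.
So AᵀWA·[a, b]ᵀ = AᵀWs: [[5, -109/280]; [-109/280, 85961/78400]]·[a, b]ᵀ = [11, -1149/280]ᵀ.
Eliminating b: (85961/78400)·(row 1) − (-109/280)·(row 2) gives (104481/19600)·a = (85961/78400)·11 − (-109/280)·(-1149/280) = 11719/1120, so a = 410165/208962.
Then b = ((-1149/280) − (-109/280)·(410165/208962))/(85961/78400) = -318220/104481.

a = 1.96, b = -3.05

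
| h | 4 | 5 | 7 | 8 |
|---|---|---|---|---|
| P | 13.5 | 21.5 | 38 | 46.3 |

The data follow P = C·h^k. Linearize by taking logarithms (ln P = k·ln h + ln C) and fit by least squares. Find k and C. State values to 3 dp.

k = 1.770, C = 1.196

With ln Pᵢ as the transformed response and ln hᵢ as the regressor:
Σln h = 7.0211, Σ(ln h)² = 12.6227, Σln P = 13.1435, Σln h·ln P = 23.5993.
Normal system: [[12.6227, 7.0211]; [7.0211, 4]]·[k, ln C]ᵀ = [23.5993, 13.1435]ᵀ.
Δ = 12.6227·4 − (7.0211)² = 1.1954; k = (23.5993·4 − 7.0211·13.1435)/1.1954 = 1.77001, ln C = (12.6227·13.1435 − 7.0211·23.5993)/1.1954 = 0.17902, so C = exp(0.17902) = 1.19605.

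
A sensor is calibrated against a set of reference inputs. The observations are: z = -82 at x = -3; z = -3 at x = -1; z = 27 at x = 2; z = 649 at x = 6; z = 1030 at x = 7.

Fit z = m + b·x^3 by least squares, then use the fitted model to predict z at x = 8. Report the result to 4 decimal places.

Sums needed: Σ1 = 5, Σx^3 = 539, Σx^3·x^3 = 165099.
For Mᵀz: Σz = 1621, Σx^3·z = 495907.
MᵀM·[m, b]ᵀ = Mᵀz becomes [[5, 539]; [539, 165099]]·[m, b]ᵀ = [1621, 495907]ᵀ.
Eliminating b: 165099·(row 1) − 539·(row 2) gives 534974·m = 165099·1621 − 539·495907 = 331606, so m = 15073/24317.
Then b = (495907 − 539·(15073/24317))/165099 = 802908/267487.
At x = 8: ẑ = (15073/24317)·(1) + (802908/267487)·(512) = 411254699/267487.

ẑ = 1537.4755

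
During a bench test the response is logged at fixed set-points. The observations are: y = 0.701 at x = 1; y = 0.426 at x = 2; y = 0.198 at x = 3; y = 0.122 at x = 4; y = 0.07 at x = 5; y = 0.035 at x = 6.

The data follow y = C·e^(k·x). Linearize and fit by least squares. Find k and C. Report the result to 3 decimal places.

Taking logs, ln y = k·x + ln C, so regress ln y on x.
Over the data: Σx = 21.0000, Σ(x)² = 91.0000, Σln y = -10.9435, Σx·ln y = -48.7460.
Normal system: [[91.0000, 21.0000]; [21.0000, 6]]·[k, ln C]ᵀ = [-48.7460, -10.9435]ᵀ.
Δ = 91.0000·6 − (21.0000)² = 105.0000; k = (-48.7460·6 − 21.0000·-10.9435)/105.0000 = -0.59680, ln C = (91.0000·-10.9435 − 21.0000·-48.7460)/105.0000 = 0.26488, so C = exp(0.26488) = 1.30327.

k = -0.597, C = 1.303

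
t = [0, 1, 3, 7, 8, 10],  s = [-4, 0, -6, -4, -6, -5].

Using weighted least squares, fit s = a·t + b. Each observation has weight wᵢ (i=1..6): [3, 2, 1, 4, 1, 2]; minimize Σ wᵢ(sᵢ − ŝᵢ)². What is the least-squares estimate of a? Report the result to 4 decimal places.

a = -0.2348

The normal equations are: 471·a + 61·b = -278;  61·a + 13·b = -50.
Eliminating b: 13·(row 1) − 61·(row 2) gives 2402·a = 13·(-278) − 61·(-50) = -564, so a = -282/1201.
Then b = ((-50) − 61·(-282/1201))/13 = -3296/1201.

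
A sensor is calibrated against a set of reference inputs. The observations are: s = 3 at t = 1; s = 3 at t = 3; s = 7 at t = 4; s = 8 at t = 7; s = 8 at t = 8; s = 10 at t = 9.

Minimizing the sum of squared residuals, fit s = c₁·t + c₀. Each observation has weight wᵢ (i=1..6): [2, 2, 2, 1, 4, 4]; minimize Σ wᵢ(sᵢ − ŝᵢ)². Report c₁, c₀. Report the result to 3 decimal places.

c₁ = 0.845, c₀ = 1.941

From the data, Σwᵢ·t·t = 681, Σwᵢ·t = 91, Σwᵢ·1 = 15.
And Σwᵢ·t·s = 752, Σwᵢ·s = 106.
MᵀWM·[c₁, c₀]ᵀ = MᵀWs becomes [[681, 91]; [91, 15]]·[c₁, c₀]ᵀ = [752, 106]ᵀ.
Determinant 681·15 − 91² = 1934.
c₁ = (752·15 − 91·106)/1934 = 817/967; c₀ = (681·106 − 91·752)/1934 = 1877/967.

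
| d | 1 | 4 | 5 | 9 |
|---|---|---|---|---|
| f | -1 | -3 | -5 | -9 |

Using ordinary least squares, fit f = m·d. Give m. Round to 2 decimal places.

Setting ∂/∂m … = 0 gives: 123·m = -119.
Hence m = -119 / 123 ≈ -0.96748.

m = -0.97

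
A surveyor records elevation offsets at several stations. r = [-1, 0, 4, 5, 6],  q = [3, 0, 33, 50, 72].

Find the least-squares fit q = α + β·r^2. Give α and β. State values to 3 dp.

From the data, Σ1 = 5, Σr^2 = 78, Σr^2·r^2 = 2178.
Moment sums: Σq = 158, Σr^2·q = 4373.
Normal equations: [[5, 78]; [78, 2178]]·[α, β]ᵀ = [158, 4373]ᵀ.
Determinant 5·2178 − 78² = 4806.
α = (158·2178 − 78·4373)/4806 = 505/801; β = (5·4373 − 78·158)/4806 = 9541/4806.

α = 0.630, β = 1.985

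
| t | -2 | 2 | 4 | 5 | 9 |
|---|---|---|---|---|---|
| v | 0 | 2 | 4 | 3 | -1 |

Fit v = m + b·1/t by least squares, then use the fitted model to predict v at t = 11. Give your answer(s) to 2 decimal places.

v̂ = 1.54

Sums needed: Σ1 = 5, Σ1/t = 101/180, Σ1/t·1/t = 19921/32400.
Right-hand side: Σv = 8, Σ1/t·v = 112/45.
Eliminating b: (19921/32400)·(row 1) − (101/180)·(row 2) gives (22351/8100)·m = (19921/32400)·8 − (101/180)·(112/45) = 317/90, so m = 28530/22351.
Then b = ((112/45) − (101/180)·(28530/22351))/(19921/32400) = 64440/22351.
At t = 11: v̂ = (28530/22351)·(1) + (64440/22351)·(1/11) = 378270/245861.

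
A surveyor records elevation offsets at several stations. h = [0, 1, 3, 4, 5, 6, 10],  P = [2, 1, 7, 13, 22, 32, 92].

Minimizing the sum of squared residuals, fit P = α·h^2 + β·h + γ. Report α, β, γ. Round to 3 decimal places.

α = 1.013, β = -1.066, γ = 1.487

AᵀA·[α, β, γ]ᵀ = AᵀP reads: 12259·α + 1433·β + 187·γ = 11174;  1433·α + 187·β + 29·γ = 1296;  187·α + 29·β + 7·γ = 169.
Row-reducing yields α = 10301/10164, β = -32519/30492, γ = 22667/15246.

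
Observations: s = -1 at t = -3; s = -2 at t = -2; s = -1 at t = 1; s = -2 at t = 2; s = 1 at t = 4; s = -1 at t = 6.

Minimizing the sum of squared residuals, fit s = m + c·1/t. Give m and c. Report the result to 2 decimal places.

m = -1.06, c = 0.33

The normal equations are: 6·m + (13/12)·c = -6;  (13/12)·m + (245/144)·c = -7/12.
Eliminating c: (245/144)·(row 1) − (13/12)·(row 2) gives (1301/144)·m = (245/144)·(-6) − (13/12)·(-7/12) = -1379/144, so m = -1379/1301.
Then c = ((-7/12) − (13/12)·(-1379/1301))/(245/144) = 432/1301.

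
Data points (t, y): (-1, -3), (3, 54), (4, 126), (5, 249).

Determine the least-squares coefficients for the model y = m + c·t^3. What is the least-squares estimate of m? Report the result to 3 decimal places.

m = -0.776

MᵀM·[m, c]ᵀ = Mᵀy reads: 4·m + 215·c = 426;  215·m + 20451·c = 40650.
(Σ1 = 4, Σt^3 = 215, Σt^3·t^3 = 20451, Σy = 426, Σt^3·y = 40650.)
det = 4·20451 − 215² = 35579.
m = (426·20451 − 215·40650)/35579 = -27624/35579; c = (4·40650 − 215·426)/35579 = 71010/35579.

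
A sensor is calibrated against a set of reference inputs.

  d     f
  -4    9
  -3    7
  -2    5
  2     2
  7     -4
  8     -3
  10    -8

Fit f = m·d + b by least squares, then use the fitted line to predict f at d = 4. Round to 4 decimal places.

Forming XᵀX = [[246, 18]; [18, 7]] and Xᵀf = [-195, 8]ᵀ gives XᵀX·[m, b]ᵀ = Xᵀf.
Eliminating b: 7·(row 1) − 18·(row 2) gives 1398·m = 7·(-195) − 18·8 = -1509, so m = -503/466.
Then b = (8 − 18·(-503/466))/7 = 913/233.
At d = 4: f̂ = (-503/466)·(4) + (913/233)·(1) = -93/233.

f̂ = -0.3991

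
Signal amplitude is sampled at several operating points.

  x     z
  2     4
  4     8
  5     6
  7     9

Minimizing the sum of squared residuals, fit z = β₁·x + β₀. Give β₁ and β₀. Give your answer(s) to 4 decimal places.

β₁ = 0.8846, β₀ = 2.7692

Setting ∂/∂β₁ … = 0 gives: 94·β₁ + 18·β₀ = 133;  18·β₁ + 4·β₀ = 27.
(Σx·x = 94, Σx = 18, Σ1 = 4, Σx·z = 133, Σz = 27.)
Eliminating β₀: 4·(row 1) − 18·(row 2) gives 52·β₁ = 4·133 − 18·27 = 46, so β₁ = 23/26.
Then β₀ = (27 − 18·(23/26))/4 = 36/13.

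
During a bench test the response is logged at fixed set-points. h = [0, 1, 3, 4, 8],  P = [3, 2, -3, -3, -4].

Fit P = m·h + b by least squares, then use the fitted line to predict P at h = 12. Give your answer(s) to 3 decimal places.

From the data, Σh·h = 90, Σh = 16, Σ1 = 5.
Moment sums: Σh·P = -51, ΣP = -5.
XᵀX·[m, b]ᵀ = XᵀP becomes [[90, 16]; [16, 5]]·[m, b]ᵀ = [-51, -5]ᵀ.
Eliminating b: 5·(row 1) − 16·(row 2) gives 194·m = 5·(-51) − 16·(-5) = -175, so m = -175/194.
Then b = ((-5) − 16·(-175/194))/5 = 183/97.
At h = 12: P̂ = (-175/194)·(12) + (183/97)·(1) = -867/97.

P̂ = -8.938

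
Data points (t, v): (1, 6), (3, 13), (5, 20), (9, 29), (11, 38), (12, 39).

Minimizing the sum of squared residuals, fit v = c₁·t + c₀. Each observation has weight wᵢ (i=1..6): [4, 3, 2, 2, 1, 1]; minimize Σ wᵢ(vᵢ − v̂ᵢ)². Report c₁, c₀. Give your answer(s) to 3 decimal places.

c₁ = 2.992, c₀ = 3.576

Setting ∂/∂c₁ … = 0 gives: 508·c₁ + 64·c₀ = 1749;  64·c₁ + 13·c₀ = 238.
(Σwᵢ·t·t = 508, Σwᵢ·t = 64, Σwᵢ·1 = 13, Σwᵢ·t·v = 1749, Σwᵢ·v = 238.)
Eliminating c₀: 13·(row 1) − 64·(row 2) gives 2508·c₁ = 13·1749 − 64·238 = 7505, so c₁ = 395/132.
Then c₀ = (238 − 64·(395/132))/13 = 118/33.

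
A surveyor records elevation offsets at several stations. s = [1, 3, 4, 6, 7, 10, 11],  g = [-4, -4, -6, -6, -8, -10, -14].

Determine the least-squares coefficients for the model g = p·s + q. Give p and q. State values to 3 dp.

p = -0.925, q = -1.879

Setting ∂/∂p … = 0 gives: 332·p + 42·q = -386;  42·p + 7·q = -52.
Determinant 332·7 − 42² = 560.
p = ((-386)·7 − 42·(-52))/560 = -37/40; q = (332·(-52) − 42·(-386))/560 = -263/140.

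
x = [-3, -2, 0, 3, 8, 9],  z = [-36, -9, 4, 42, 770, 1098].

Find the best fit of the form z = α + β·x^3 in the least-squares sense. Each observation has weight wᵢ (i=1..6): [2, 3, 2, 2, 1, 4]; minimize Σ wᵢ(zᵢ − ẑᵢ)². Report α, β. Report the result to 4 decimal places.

The normal system AᵀWA·[α, β]ᵀ = AᵀWz is [[14, 3404]; [3404, 2391016]]·[α, β]ᵀ = [5155, 3600436]ᵀ.
Eliminating β: 2391016·(row 1) − 3404·(row 2) gives 21887008·α = 2391016·5155 − 3404·3600436 = 69803336, so α = 8725417/2735876.
Then β = (3600436 − 3404·(8725417/2735876))/2391016 = 8214621/5471752.

α = 3.1893, β = 1.5013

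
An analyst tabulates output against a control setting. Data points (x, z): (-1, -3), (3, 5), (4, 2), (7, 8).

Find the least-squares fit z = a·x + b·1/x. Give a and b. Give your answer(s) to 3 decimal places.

Compute the Gram sums: Σx·x = 75, Σx·1/x = 4, Σ1/x·1/x = 8425/7056.
Moment sums: Σx·z = 82, Σ1/x·z = 265/42.
So AᵀA·[a, b]ᵀ = Aᵀz: [[75, 4]; [4, 8425/7056]]·[a, b]ᵀ = [82, 265/42]ᵀ.
det = 75·(8425/7056) − 4² = 172993/2352.
a = (82·(8425/7056) − 4·(265/42))/(172993/2352) = 512770/518979; b = (75·(265/42) − 4·82)/(172993/2352) = 341544/172993.

a = 0.988, b = 1.974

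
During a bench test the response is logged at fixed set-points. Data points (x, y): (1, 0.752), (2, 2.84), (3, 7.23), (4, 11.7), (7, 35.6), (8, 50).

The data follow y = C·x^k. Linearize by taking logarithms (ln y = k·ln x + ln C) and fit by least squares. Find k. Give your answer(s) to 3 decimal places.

k = 2.008

Let Y = ln y. Fitting Y = k·ln x + ln C by least squares:
Over the data: Σln x = 7.2034, Σ(ln x)² = 11.7199, Σln y = 12.6810, Σln x·ln y = 21.3928.
Normal system: [[11.7199, 7.2034]; [7.2034, 6]]·[k, ln C]ᵀ = [21.3928, 12.6810]ᵀ.
Slope k = (n·Σln x·ln y − Σln x·Σln y)/(n·Σ(ln x)² − (Σln x)²) = (6·21.3928 − 7.2034·12.6810)/18.4301 = 2.00817; ln C = (Σln y − k·Σln x)/n = -0.29744.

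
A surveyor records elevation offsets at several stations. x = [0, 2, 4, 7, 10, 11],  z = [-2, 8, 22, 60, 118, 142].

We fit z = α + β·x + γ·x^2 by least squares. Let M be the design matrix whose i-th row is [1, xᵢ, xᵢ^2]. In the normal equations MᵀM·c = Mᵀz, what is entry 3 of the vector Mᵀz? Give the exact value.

Entry 3 ↔ basis x^2, so (Mᵀz)_{3} = Σᵢ (x^2)·zᵢ = (0)·(-2) + (4)·(8) + (16)·(22) + (49)·(60) + (100)·(118) + (121)·(142) = 32306.

32306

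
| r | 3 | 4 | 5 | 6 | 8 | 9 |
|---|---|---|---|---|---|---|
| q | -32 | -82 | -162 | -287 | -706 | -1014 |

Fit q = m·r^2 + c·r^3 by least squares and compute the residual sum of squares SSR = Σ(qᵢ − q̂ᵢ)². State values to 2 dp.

SSR = 7.18

Normal-equation sums: Σr^2·r^2 = 12915, Σr^2·r^3 = 103985, Σr^3·r^3 = 860691.
And Σr^2·q = -143300, Σr^3·q = -1189032.
So MᵀM·[m, c]ᵀ = Mᵀq: [[12915, 103985]; [103985, 860691]]·[m, c]ᵀ = [-143300, -1189032]ᵀ.
Eliminating c: 860691·(row 1) − 103985·(row 2) gives 302944040·m = 860691·(-143300) − 103985·(-1189032) = 304472220, so m = 15223611/15147202.
Then c = ((-1189032) − 103985·(15223611/15147202))/860691 = -3252127/2163886.
Residuals: -3535480/7573601, -623814/329287, 5587063/7573601, 10959527/7573601, -6306274/7573601, 1614381/7573601; SSR = 54407219/7573601.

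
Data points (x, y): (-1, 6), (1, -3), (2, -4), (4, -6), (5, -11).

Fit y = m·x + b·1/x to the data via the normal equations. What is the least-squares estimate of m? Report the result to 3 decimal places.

With design matrix A, AᵀA = [[47, 5]; [5, 941/400]] and Aᵀy = [-96, -147/10]ᵀ.
Δ = 47·(941/400) − 5² = 34227/400.
m = ((-96)·(941/400) − 5·(-147/10))/(34227/400) = -20312/11409; b = (47·(-147/10) − 5·(-96))/(34227/400) = -28120/11409.

m = -1.780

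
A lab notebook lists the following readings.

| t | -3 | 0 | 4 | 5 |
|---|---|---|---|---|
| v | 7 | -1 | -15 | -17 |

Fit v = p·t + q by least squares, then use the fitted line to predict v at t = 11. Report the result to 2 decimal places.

v̂ = -35.93

The normal equations are: 50·p + 6·q = -166;  6·p + 4·q = -26.
Determinant 50·4 − 6² = 164.
p = ((-166)·4 − 6·(-26))/164 = -127/41; q = (50·(-26) − 6·(-166))/164 = -76/41.
At t = 11: v̂ = (-127/41)·(11) + (-76/41)·(1) = -1473/41.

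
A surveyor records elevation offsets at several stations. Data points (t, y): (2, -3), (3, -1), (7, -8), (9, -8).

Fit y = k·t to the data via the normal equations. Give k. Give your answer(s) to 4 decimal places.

k = -0.9580

With design matrix M, MᵀM = [[143]] and Mᵀy = [-137]ᵀ.
k = (-137)/143 = -0.958042.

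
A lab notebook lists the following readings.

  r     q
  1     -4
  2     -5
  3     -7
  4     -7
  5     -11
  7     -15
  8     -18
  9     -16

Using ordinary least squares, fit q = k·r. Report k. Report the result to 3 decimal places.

With design matrix A, AᵀA = [[249]] and Aᵀq = [-511]ᵀ.
Hence k = -511 / 249 ≈ -2.05221.

k = -2.052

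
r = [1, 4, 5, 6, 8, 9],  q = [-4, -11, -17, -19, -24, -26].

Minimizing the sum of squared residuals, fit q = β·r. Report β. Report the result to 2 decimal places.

β = -3.02

The normal system XᵀX·[β]ᵀ = Xᵀq is [[223]]·[β]ᵀ = [-673]ᵀ.
Hence β = -673 / 223 ≈ -3.01794.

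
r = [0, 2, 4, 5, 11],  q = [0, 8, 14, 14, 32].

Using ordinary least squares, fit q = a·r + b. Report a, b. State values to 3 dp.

a = 2.815, b = 1.214

The normal system AᵀA·[a, b]ᵀ = Aᵀq is [[166, 22]; [22, 5]]·[a, b]ᵀ = [494, 68]ᵀ.
Eliminating b: 5·(row 1) − 22·(row 2) gives 346·a = 5·494 − 22·68 = 974, so a = 487/173.
Then b = (68 − 22·(487/173))/5 = 210/173.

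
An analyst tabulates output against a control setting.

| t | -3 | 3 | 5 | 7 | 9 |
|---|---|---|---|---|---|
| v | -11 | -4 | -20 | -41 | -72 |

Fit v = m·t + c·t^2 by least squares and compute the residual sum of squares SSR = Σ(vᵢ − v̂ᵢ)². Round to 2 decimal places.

SSR = 5.39

From the data, Σt·t = 173, Σt·t^2 = 1197, Σt^2·t^2 = 9749.
Right-hand side: Σt·v = -1014, Σt^2·v = -8476.
So AᵀA·[m, c]ᵀ = Aᵀv: [[173, 1197]; [1197, 9749]]·[m, c]ᵀ = [-1014, -8476]ᵀ.
Eliminating c: 9749·(row 1) − 1197·(row 2) gives 253768·m = 9749·(-1014) − 1197·(-8476) = 260286, so m = 130143/126884.
Then c = ((-8476) − 1197·(130143/126884))/9749 = -126295/126884.
Residuals: 32840/31721, 119345/63442, -7755/31721, 37605/63442, -19260/31721; SSR = 341975/63442.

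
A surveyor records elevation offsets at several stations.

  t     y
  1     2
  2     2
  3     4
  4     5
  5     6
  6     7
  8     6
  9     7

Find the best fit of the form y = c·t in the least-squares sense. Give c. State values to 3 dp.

c = 0.936

Normal-equation sums: Σt·t = 236.
For Mᵀy: Σt·y = 221.
Hence c = 221 / 236 ≈ 0.936441.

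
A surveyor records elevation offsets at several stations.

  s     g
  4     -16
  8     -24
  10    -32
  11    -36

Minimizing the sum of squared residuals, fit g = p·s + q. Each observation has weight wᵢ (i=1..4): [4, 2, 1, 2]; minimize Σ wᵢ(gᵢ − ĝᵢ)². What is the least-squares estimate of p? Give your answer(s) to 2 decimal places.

p = -2.74

The normal system XᵀWX·[p, q]ᵀ = XᵀWg is [[534, 64]; [64, 9]]·[p, q]ᵀ = [-1752, -216]ᵀ.
det = 534·9 − 64² = 710.
p = ((-1752)·9 − 64·(-216))/710 = -972/355; q = (534·(-216) − 64·(-1752))/710 = -1608/355.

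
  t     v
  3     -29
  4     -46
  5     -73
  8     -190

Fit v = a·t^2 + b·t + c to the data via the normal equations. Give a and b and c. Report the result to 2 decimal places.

a = -3.48, b = 5.93, c = -15.13

Setting ∂/∂a … = 0 gives: 5058·a + 728·b + 114·c = -14982;  728·a + 114·b + 20·c = -2156;  114·a + 20·b + 4·c = -338.
(Σt^2·t^2 = 5058, Σt^2·t = 728, Σt^2 = 114, Σt·t = 114, Σt = 20, Σ1 = 4, Σt^2·v = -14982, Σt·v = -2156, Σv = -338.)
Solving the 3×3 system (Gaussian elimination) gives a = -629/181, b = 1074/181, c = -2738/181.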